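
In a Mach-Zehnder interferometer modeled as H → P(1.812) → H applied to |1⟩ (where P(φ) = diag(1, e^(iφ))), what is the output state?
(0.6194 - 0.4855i)|0⟩ + (0.3806 + 0.4855i)|1⟩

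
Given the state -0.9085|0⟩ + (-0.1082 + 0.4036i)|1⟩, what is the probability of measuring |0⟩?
0.8254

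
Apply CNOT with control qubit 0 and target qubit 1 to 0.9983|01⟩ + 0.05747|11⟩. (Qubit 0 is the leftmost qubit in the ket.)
0.9983|01⟩ + 0.05747|10⟩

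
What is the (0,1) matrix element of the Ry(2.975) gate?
-0.9965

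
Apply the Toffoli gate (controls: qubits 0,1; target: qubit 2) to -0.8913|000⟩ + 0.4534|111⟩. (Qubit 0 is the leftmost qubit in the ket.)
-0.8913|000⟩ + 0.4534|110⟩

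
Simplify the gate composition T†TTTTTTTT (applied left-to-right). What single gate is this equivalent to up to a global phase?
T†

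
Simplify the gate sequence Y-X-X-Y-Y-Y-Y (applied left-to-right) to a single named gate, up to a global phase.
Y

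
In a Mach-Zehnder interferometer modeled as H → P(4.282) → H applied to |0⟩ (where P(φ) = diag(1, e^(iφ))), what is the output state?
(0.2914 - 0.4544i)|0⟩ + (0.7086 + 0.4544i)|1⟩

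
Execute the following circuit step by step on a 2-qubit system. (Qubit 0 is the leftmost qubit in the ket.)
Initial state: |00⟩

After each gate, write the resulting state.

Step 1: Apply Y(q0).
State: i|10⟩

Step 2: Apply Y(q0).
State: |00⟩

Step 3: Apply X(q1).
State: |01⟩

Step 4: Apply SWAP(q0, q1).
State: |10⟩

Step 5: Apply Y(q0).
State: -i|00⟩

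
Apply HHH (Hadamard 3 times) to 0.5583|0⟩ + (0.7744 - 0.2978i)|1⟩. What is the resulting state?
(0.9424 - 0.2106i)|0⟩ + (-0.1528 + 0.2106i)|1⟩

H² = I, so H^3 = H: a single Hadamard. With (a, b) = (0.5583, (0.7744 - 0.2978i)), H gives ((a + b)/√2, (a − b)/√2) = ((0.9424 - 0.2106i), (-0.1528 + 0.2106i)).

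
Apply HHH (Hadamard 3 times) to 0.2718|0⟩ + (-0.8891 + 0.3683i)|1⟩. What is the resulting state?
(-0.4365 + 0.2604i)|0⟩ + (0.8209 - 0.2604i)|1⟩

H² = I, so H^3 = H: a single Hadamard. With (a, b) = (0.2718, (-0.8891 + 0.3683i)), H gives ((a + b)/√2, (a − b)/√2) = ((-0.4365 + 0.2604i), (0.8209 - 0.2604i)).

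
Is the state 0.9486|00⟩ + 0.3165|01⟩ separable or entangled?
Separable

Writing the state as a|00⟩ + b|01⟩ + c|10⟩ + d|11⟩, it is a product state iff ad − bc = 0.
Here (a, b, c, d) = (0.9486, 0.3165, 0, 0): ad − bc = (0.9486)(0) − (0.3165)(0) = 0, so the state is separable.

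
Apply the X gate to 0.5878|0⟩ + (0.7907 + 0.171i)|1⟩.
(0.7907 + 0.171i)|0⟩ + 0.5878|1⟩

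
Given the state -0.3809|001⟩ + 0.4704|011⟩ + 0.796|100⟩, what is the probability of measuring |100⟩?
0.6336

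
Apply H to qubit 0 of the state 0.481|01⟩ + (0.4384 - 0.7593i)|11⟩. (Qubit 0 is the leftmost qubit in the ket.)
(0.6501 - 0.5369i)|01⟩ + (0.03012 + 0.5369i)|11⟩

H on qubit 0 mixes each pair of kets that differ only in qubit 0: amplitudes (a, b) of (|…0…⟩, |…1…⟩) become ((a + b)/√2, (a − b)/√2). Kets absent from the input have amplitude 0.
(|01⟩, |11⟩): (a, b) = (0.481, (0.4384 - 0.7593i)) → ((0.6501 - 0.5369i), (0.03012 + 0.5369i))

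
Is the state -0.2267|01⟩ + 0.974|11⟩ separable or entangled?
Separable

Writing the state as a|00⟩ + b|01⟩ + c|10⟩ + d|11⟩, it is a product state iff ad − bc = 0.
Here (a, b, c, d) = (0, -0.2267, 0, 0.974): ad − bc = (0)(0.974) − (-0.2267)(0) = 0, so the state is separable.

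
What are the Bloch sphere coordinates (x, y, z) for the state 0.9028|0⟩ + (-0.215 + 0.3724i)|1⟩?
(-0.3882, 0.6724, 0.6301)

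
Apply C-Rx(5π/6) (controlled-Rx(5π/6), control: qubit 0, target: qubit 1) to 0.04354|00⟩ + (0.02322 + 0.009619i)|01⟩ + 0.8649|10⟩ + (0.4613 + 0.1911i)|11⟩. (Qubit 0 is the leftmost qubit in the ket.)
0.04354|00⟩ + (0.02322 + 0.009619i)|01⟩ + (0.4084 - 0.4456i)|10⟩ + (0.1194 - 0.786i)|11⟩

C-Rx(5π/6) leaves the control-|0⟩ kets |00⟩, |01⟩ unchanged and applies Rx(5π/6) to qubit 1 on the control-|1⟩ pair (|10⟩, |11⟩).
Rx(5π/6) = [[cos(θ/2), −i·sin(θ/2)], [−i·sin(θ/2), cos(θ/2)]]; θ = 5π/6, cos(θ/2) ≈ 0.258819, sin(θ/2) ≈ 0.965926.
With a = amp(|10⟩) = 0.8649 and b = amp(|11⟩) = (0.4613 + 0.1911i):
new amp(|10⟩) = (0.258819)·a + (-0.965926i)·b = (0.4084 - 0.4456i)
new amp(|11⟩) = (-0.965926i)·a + (0.258819)·b = (0.1194 - 0.786i)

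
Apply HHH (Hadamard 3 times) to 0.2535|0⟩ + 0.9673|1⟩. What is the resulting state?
0.8632|0⟩ - 0.5047|1⟩

H² = I, so H^3 = H: a single Hadamard. With (a, b) = (0.2535, 0.9673), H gives ((a + b)/√2, (a − b)/√2) = (0.8632, -0.5047).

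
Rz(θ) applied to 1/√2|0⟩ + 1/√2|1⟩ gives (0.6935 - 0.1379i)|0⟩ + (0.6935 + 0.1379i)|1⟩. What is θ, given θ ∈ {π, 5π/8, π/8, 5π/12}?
π/8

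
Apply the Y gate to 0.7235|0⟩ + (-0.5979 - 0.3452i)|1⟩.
(-0.3452 + 0.5979i)|0⟩ + 0.7235i|1⟩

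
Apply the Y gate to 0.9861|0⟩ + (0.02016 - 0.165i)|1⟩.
(-0.165 - 0.02016i)|0⟩ + 0.9861i|1⟩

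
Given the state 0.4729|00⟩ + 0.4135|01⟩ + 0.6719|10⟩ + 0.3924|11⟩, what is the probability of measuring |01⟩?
0.171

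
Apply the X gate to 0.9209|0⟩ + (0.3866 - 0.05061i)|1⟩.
(0.3866 - 0.05061i)|0⟩ + 0.9209|1⟩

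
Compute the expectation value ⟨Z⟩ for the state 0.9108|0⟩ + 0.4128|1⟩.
0.6592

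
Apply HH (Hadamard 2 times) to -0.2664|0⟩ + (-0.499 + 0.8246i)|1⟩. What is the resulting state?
-0.2664|0⟩ + (-0.499 + 0.8246i)|1⟩

H² = I, so an even number of Hadamards cancels: H^2 = I and the state is unchanged.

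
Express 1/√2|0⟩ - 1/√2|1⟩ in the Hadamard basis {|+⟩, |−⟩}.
|−⟩

With |ψ⟩ = α|0⟩ + β|1⟩, the Hadamard-basis coefficients are ⟨+|ψ⟩ = (α + β)/√2 and ⟨−|ψ⟩ = (α − β)/√2.
Here α = 1/√2, β = -1/√2: (α + β)/√2 = 0, (α − β)/√2 = 1.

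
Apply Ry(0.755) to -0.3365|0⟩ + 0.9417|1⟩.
-0.6599|0⟩ + 0.7514|1⟩

Ry(0.755) = [[cos(θ/2), −sin(θ/2)], [sin(θ/2), cos(θ/2)]]; θ = 0.755, cos(θ/2) ≈ 0.929589, sin(θ/2) ≈ 0.368598.
With a = amp(|0⟩) = -0.3365 and b = amp(|1⟩) = 0.9417:
new amp(|0⟩) = (0.929589)·a + (-0.368598)·b = -0.6599
new amp(|1⟩) = (0.368598)·a + (0.929589)·b = 0.7514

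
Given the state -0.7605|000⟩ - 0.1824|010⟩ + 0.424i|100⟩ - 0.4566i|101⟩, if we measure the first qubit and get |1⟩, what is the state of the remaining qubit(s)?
0.6805i|00⟩ - 0.7328i|01⟩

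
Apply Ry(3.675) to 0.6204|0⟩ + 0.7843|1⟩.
-0.9201|0⟩ + 0.3918|1⟩

Ry(3.675) = [[cos(θ/2), −sin(θ/2)], [sin(θ/2), cos(θ/2)]]; θ = 3.675, cos(θ/2) ≈ -0.263553, sin(θ/2) ≈ 0.964645.
With a = amp(|0⟩) = 0.6204 and b = amp(|1⟩) = 0.7843:
new amp(|0⟩) = (-0.263553)·a + (-0.964645)·b = -0.9201
new amp(|1⟩) = (0.964645)·a + (-0.263553)·b = 0.3918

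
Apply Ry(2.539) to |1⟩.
-0.955|0⟩ + 0.2968|1⟩

Ry(2.539) = [[cos(θ/2), −sin(θ/2)], [sin(θ/2), cos(θ/2)]]; θ = 2.539, cos(θ/2) ≈ 0.296758, sin(θ/2) ≈ 0.954953.
With a = amp(|0⟩) = 0 and b = amp(|1⟩) = 1:
new amp(|0⟩) = (0.296758)·a + (-0.954953)·b = -0.955
new amp(|1⟩) = (0.954953)·a + (0.296758)·b = 0.2968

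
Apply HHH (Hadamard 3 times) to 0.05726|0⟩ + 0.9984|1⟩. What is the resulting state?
0.7465|0⟩ - 0.6655|1⟩

H² = I, so H^3 = H: a single Hadamard. With (a, b) = (0.05726, 0.9984), H gives ((a + b)/√2, (a − b)/√2) = (0.7465, -0.6655).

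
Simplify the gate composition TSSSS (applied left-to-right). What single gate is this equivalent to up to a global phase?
T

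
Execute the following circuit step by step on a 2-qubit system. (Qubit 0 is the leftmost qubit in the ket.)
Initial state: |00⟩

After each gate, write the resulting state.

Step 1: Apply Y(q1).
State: i|01⟩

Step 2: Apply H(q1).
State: (1/√2)i|00⟩ - (1/√2)i|01⟩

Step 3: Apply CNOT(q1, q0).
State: (1/√2)i|00⟩ - (1/√2)i|11⟩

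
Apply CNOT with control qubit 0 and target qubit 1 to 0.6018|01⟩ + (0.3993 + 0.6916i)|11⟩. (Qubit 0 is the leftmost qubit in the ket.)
0.6018|01⟩ + (0.3993 + 0.6916i)|10⟩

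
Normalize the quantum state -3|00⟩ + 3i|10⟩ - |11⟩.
-0.6882|00⟩ + 0.6882i|10⟩ - 0.2294|11⟩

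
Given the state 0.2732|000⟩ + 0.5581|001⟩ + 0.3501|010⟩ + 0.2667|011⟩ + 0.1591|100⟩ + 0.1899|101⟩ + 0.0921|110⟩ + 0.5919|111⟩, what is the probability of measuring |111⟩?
0.3503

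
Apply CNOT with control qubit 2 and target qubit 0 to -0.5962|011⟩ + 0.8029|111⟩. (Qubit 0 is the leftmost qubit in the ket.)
0.8029|011⟩ - 0.5962|111⟩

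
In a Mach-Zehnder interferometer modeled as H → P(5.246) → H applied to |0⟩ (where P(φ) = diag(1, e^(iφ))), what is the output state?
(0.7543 - 0.4305i)|0⟩ + (0.2457 + 0.4305i)|1⟩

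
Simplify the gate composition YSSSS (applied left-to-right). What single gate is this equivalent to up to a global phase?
Y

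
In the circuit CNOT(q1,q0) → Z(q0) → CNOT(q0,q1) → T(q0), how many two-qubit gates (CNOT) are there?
2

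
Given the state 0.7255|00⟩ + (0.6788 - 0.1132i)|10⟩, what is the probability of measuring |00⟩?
0.5264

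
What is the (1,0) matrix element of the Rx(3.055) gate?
-0.9991i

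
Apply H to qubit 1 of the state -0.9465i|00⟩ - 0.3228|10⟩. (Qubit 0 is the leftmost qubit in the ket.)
-0.6693i|00⟩ - 0.6693i|01⟩ - 0.2283|10⟩ - 0.2283|11⟩

H on qubit 1 mixes each pair of kets that differ only in qubit 1: amplitudes (a, b) of (|…0…⟩, |…1…⟩) become ((a + b)/√2, (a − b)/√2). Kets absent from the input have amplitude 0.
(|00⟩, |01⟩): (a, b) = (-0.9465i, 0) → (-0.6693i, -0.6693i)
(|10⟩, |11⟩): (a, b) = (-0.3228, 0) → (-0.2283, -0.2283)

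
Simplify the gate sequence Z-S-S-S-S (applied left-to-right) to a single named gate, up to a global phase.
Z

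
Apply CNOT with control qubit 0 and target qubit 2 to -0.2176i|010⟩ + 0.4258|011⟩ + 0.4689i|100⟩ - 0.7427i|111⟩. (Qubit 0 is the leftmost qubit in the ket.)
-0.2176i|010⟩ + 0.4258|011⟩ + 0.4689i|101⟩ - 0.7427i|110⟩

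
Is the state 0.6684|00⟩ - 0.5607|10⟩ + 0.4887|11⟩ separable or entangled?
Entangled

Writing the state as a|00⟩ + b|01⟩ + c|10⟩ + d|11⟩, it is a product state iff ad − bc = 0.
Here (a, b, c, d) = (0.6684, 0, -0.5607, 0.4887): ad − bc = (0.6684)(0.4887) − (0)(-0.5607) = 0.3266 ≠ 0, so the state is entangled.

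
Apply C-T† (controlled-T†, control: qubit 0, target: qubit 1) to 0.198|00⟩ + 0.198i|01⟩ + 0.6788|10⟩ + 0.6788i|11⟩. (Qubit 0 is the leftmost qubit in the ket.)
0.198|00⟩ + 0.198i|01⟩ + 0.6788|10⟩ + (0.48 + 0.48i)|11⟩

C-T† leaves the control-|0⟩ kets |00⟩, |01⟩ unchanged and applies T† to qubit 1 on the control-|1⟩ pair (|10⟩, |11⟩).
T† = [[1, 0], [0, (1/√2 - (1/√2)i)]].
With a = amp(|10⟩) = 0.6788 and b = amp(|11⟩) = 0.6788i:
new amp(|10⟩) = (1)·a = 0.6788
new amp(|11⟩) = (1/√2 - (1/√2)i)·b = (0.48 + 0.48i)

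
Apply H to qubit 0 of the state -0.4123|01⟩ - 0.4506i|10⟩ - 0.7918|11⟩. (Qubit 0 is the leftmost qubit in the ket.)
-0.3186i|00⟩ - 0.8514|01⟩ + 0.3186i|10⟩ + 0.2683|11⟩

H on qubit 0 mixes each pair of kets that differ only in qubit 0: amplitudes (a, b) of (|…0…⟩, |…1…⟩) become ((a + b)/√2, (a − b)/√2). Kets absent from the input have amplitude 0.
(|00⟩, |10⟩): (a, b) = (0, -0.4506i) → (-0.3186i, 0.3186i)
(|01⟩, |11⟩): (a, b) = (-0.4123, -0.7918) → (-0.8514, 0.2683)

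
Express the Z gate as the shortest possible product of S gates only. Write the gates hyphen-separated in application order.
S-S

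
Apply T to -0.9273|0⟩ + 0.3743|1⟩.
-0.9273|0⟩ + (0.2647 + 0.2647i)|1⟩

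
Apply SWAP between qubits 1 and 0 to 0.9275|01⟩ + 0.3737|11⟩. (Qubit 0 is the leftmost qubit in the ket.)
0.9275|10⟩ + 0.3737|11⟩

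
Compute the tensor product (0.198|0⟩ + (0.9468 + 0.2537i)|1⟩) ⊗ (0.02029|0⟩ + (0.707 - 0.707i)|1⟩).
0.004017|00⟩ + (0.14 - 0.14i)|01⟩ + (0.01921 + 0.005148i)|10⟩ + (0.8488 - 0.49i)|11⟩

amp(|b₁b₂…⟩) = product of the factor amplitudes for bits b₁, b₂, …; only kets whose every factor amplitude is nonzero survive.
|00⟩: (0.198)(0.02029) = 0.004017
|01⟩: (0.198)(0.707 - 0.707i) = (0.14 - 0.14i)
|10⟩: (0.9468 + 0.2537i)(0.02029) = (0.01921 + 0.005148i)
|11⟩: (0.9468 + 0.2537i)(0.707 - 0.707i) = (0.8488 - 0.49i)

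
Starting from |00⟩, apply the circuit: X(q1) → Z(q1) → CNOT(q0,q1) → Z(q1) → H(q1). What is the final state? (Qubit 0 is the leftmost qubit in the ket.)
1/√2|00⟩ - 1/√2|01⟩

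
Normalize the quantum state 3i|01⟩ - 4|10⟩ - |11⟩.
0.5883i|01⟩ - 0.7845|10⟩ - 0.1961|11⟩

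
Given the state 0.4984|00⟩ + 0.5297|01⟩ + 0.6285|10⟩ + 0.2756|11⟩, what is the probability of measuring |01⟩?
0.2806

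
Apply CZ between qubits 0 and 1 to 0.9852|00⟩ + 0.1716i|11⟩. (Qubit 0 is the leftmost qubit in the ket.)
0.9852|00⟩ - 0.1716i|11⟩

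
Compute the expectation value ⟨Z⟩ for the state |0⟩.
1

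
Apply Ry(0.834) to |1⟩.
-0.405|0⟩ + 0.9143|1⟩

Ry(0.834) = [[cos(θ/2), −sin(θ/2)], [sin(θ/2), cos(θ/2)]]; θ = 0.834, cos(θ/2) ≈ 0.914308, sin(θ/2) ≈ 0.405019.
With a = amp(|0⟩) = 0 and b = amp(|1⟩) = 1:
new amp(|0⟩) = (0.914308)·a + (-0.405019)·b = -0.405
new amp(|1⟩) = (0.405019)·a + (0.914308)·b = 0.9143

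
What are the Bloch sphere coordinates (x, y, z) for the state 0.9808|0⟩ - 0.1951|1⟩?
(-0.3827, 0, 0.9239)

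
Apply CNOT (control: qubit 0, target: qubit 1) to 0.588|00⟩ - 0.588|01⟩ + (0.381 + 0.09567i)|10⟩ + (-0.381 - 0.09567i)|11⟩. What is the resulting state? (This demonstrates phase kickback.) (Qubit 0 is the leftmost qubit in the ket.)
0.588|00⟩ - 0.588|01⟩ + (-0.381 - 0.09567i)|10⟩ + (0.381 + 0.09567i)|11⟩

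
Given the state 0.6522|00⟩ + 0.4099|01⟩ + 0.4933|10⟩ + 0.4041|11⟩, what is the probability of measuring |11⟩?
0.1633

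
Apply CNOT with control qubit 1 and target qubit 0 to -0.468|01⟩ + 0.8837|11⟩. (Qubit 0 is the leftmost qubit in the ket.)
0.8837|01⟩ - 0.468|11⟩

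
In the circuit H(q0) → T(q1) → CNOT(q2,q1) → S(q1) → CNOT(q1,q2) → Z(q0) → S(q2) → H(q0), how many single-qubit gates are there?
6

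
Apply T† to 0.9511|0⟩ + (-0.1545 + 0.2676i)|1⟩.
0.9511|0⟩ + (0.07997 + 0.2985i)|1⟩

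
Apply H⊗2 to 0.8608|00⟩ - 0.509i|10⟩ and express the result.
(0.4304 - 0.2545i)|00⟩ + (0.4304 - 0.2545i)|01⟩ + (0.4304 + 0.2545i)|10⟩ + (0.4304 + 0.2545i)|11⟩

H⊗2 gives amp(|y⟩) = (1/2) Σ_x (−1)^(x·y) amp(|x⟩), where x·y is the number of positions in which both x and y have a 1.
|00⟩: (0.8608 - 0.509i)/2 = (0.4304 - 0.2545i)
|01⟩: (0.8608 - 0.509i)/2 = (0.4304 - 0.2545i)
|10⟩: (0.8608 + 0.509i)/2 = (0.4304 + 0.2545i)
|11⟩: (0.8608 + 0.509i)/2 = (0.4304 + 0.2545i)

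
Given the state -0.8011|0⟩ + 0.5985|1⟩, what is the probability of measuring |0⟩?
0.6418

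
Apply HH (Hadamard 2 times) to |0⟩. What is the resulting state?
|0⟩

H² = I, so an even number of Hadamards cancels: H^2 = I and the state is unchanged.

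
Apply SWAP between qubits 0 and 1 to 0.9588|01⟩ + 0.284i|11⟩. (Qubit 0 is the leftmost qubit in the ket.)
0.9588|10⟩ + 0.284i|11⟩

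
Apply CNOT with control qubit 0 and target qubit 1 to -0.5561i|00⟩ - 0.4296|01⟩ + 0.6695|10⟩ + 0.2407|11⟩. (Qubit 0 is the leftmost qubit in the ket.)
-0.5561i|00⟩ - 0.4296|01⟩ + 0.2407|10⟩ + 0.6695|11⟩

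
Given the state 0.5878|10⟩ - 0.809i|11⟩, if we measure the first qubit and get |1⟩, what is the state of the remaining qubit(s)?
0.5878|0⟩ - 0.809i|1⟩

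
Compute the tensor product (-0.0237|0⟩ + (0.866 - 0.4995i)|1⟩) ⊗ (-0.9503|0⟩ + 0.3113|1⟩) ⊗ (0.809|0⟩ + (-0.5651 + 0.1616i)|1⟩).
0.01822|000⟩ + (-0.01273 + 0.00364i)|001⟩ - 0.005969|010⟩ + (0.004169 - 0.001192i)|011⟩ + (-0.6658 + 0.384i)|100⟩ + (0.3883 - 0.4012i)|101⟩ + (0.2181 - 0.1258i)|110⟩ + (-0.1272 + 0.1314i)|111⟩

amp(|b₁b₂…⟩) = product of the factor amplitudes for bits b₁, b₂, …; only kets whose every factor amplitude is nonzero survive.
|000⟩: (-0.0237)(-0.9503)(0.809) = 0.01822
|001⟩: (-0.0237)(-0.9503)(-0.5651 + 0.1616i) = (-0.01273 + 0.00364i)
|010⟩: (-0.0237)(0.3113)(0.809) = -0.005969
|011⟩: (-0.0237)(0.3113)(-0.5651 + 0.1616i) = (0.004169 - 0.001192i)
|100⟩: (0.866 - 0.4995i)(-0.9503)(0.809) = (-0.6658 + 0.384i)
|101⟩: (0.866 - 0.4995i)(-0.9503)(-0.5651 + 0.1616i) = (0.3883 - 0.4012i)
|110⟩: (0.866 - 0.4995i)(0.3113)(0.809) = (0.2181 - 0.1258i)
|111⟩: (0.866 - 0.4995i)(0.3113)(-0.5651 + 0.1616i) = (-0.1272 + 0.1314i)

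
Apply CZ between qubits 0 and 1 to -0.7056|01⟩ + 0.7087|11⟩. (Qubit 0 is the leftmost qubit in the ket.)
-0.7056|01⟩ - 0.7087|11⟩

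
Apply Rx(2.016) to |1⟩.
-0.8458i|0⟩ + 0.5336|1⟩

Rx(2.016) = [[cos(θ/2), −i·sin(θ/2)], [−i·sin(θ/2), cos(θ/2)]]; θ = 2.016, cos(θ/2) ≈ 0.533553, sin(θ/2) ≈ 0.845766.
With a = amp(|0⟩) = 0 and b = amp(|1⟩) = 1:
new amp(|0⟩) = (0.533553)·a + (-0.845766i)·b = -0.8458i
new amp(|1⟩) = (-0.845766i)·a + (0.533553)·b = 0.5336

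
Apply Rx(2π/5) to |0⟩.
0.809|0⟩ - 0.5878i|1⟩

Rx(2π/5) = [[cos(θ/2), −i·sin(θ/2)], [−i·sin(θ/2), cos(θ/2)]]; θ = 2π/5, cos(θ/2) ≈ 0.809017, sin(θ/2) ≈ 0.587785.
With a = amp(|0⟩) = 1 and b = amp(|1⟩) = 0:
new amp(|0⟩) = (0.809017)·a + (-0.587785i)·b = 0.809
new amp(|1⟩) = (-0.587785i)·a + (0.809017)·b = -0.5878i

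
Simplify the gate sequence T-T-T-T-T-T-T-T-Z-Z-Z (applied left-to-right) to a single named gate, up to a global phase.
Z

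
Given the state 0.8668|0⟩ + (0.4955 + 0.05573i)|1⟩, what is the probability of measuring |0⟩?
0.7513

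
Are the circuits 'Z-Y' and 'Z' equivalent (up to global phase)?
No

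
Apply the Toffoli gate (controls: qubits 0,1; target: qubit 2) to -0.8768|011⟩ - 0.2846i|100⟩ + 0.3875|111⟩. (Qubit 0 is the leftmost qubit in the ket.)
-0.8768|011⟩ - 0.2846i|100⟩ + 0.3875|110⟩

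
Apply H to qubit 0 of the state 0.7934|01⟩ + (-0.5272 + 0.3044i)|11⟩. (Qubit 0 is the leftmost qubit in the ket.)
(0.1882 + 0.2152i)|01⟩ + (0.9338 - 0.2152i)|11⟩

H on qubit 0 mixes each pair of kets that differ only in qubit 0: amplitudes (a, b) of (|…0…⟩, |…1…⟩) become ((a + b)/√2, (a − b)/√2). Kets absent from the input have amplitude 0.
(|01⟩, |11⟩): (a, b) = (0.7934, (-0.5272 + 0.3044i)) → ((0.1882 + 0.2152i), (0.9338 - 0.2152i))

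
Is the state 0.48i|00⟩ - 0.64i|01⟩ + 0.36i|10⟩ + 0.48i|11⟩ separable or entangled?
Entangled

Writing the state as a|00⟩ + b|01⟩ + c|10⟩ + d|11⟩, it is a product state iff ad − bc = 0.
Here (a, b, c, d) = (0.48i, -0.64i, 0.36i, 0.48i): ad − bc = (0.48i)(0.48i) − (-0.64i)(0.36i) = -0.4608 ≠ 0, so the state is entangled.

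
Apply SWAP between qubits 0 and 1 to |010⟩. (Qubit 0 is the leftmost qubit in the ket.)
|100⟩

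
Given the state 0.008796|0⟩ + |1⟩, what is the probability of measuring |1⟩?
1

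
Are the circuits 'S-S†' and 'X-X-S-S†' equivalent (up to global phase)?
Yes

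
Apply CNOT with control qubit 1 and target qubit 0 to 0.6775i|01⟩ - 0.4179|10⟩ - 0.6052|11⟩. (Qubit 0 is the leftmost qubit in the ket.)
-0.6052|01⟩ - 0.4179|10⟩ + 0.6775i|11⟩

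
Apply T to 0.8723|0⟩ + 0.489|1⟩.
0.8723|0⟩ + (0.3458 + 0.3458i)|1⟩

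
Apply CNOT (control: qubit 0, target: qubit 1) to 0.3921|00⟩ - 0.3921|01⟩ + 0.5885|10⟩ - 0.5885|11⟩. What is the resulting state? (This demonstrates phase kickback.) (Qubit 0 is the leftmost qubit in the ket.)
0.3921|00⟩ - 0.3921|01⟩ - 0.5885|10⟩ + 0.5885|11⟩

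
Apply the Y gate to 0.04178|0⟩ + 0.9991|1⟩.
-0.9991i|0⟩ + 0.04178i|1⟩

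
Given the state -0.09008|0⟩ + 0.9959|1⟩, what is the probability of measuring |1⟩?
0.9918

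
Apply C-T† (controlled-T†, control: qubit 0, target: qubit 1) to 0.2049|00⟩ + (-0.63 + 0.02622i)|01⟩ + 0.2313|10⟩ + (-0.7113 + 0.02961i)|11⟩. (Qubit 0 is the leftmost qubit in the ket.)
0.2049|00⟩ + (-0.63 + 0.02622i)|01⟩ + 0.2313|10⟩ + (-0.482 + 0.5239i)|11⟩

C-T† leaves the control-|0⟩ kets |00⟩, |01⟩ unchanged and applies T† to qubit 1 on the control-|1⟩ pair (|10⟩, |11⟩).
T† = [[1, 0], [0, (1/√2 - (1/√2)i)]].
With a = amp(|10⟩) = 0.2313 and b = amp(|11⟩) = (-0.7113 + 0.02961i):
new amp(|10⟩) = (1)·a = 0.2313
new amp(|11⟩) = (1/√2 - (1/√2)i)·b = (-0.482 + 0.5239i)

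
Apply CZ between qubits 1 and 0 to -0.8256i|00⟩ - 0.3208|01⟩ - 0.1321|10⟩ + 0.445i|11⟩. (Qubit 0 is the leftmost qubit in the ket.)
-0.8256i|00⟩ - 0.3208|01⟩ - 0.1321|10⟩ - 0.445i|11⟩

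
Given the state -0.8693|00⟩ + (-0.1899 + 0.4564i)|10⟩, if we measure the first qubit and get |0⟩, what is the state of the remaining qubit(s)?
-|0⟩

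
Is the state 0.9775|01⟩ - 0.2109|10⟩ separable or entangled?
Entangled

Writing the state as a|00⟩ + b|01⟩ + c|10⟩ + d|11⟩, it is a product state iff ad − bc = 0.
Here (a, b, c, d) = (0, 0.9775, -0.2109, 0): ad − bc = (0)(0) − (0.9775)(-0.2109) = 0.2062 ≠ 0, so the state is entangled.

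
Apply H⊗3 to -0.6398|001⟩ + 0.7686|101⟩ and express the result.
0.04554|000⟩ - 0.04554|001⟩ + 0.04554|010⟩ - 0.04554|011⟩ - 0.4979|100⟩ + 0.4979|101⟩ - 0.4979|110⟩ + 0.4979|111⟩

H⊗3 gives amp(|y⟩) = (1/2√2) Σ_x (−1)^(x·y) amp(|x⟩), where x·y is the number of positions in which both x and y have a 1.
|000⟩: (-0.6398 + 0.7686)/(2√2) = 0.04554
|001⟩: (0.6398 - 0.7686)/(2√2) = -0.04554
|010⟩: (-0.6398 + 0.7686)/(2√2) = 0.04554
|011⟩: (0.6398 - 0.7686)/(2√2) = -0.04554
|100⟩: (-0.6398 - 0.7686)/(2√2) = -0.4979
|101⟩: (0.6398 + 0.7686)/(2√2) = 0.4979
|110⟩: (-0.6398 - 0.7686)/(2√2) = -0.4979
|111⟩: (0.6398 + 0.7686)/(2√2) = 0.4979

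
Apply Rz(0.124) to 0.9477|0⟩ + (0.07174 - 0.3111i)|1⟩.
(0.9459 - 0.05872i)|0⟩ + (0.09088 - 0.3061i)|1⟩

Rz(0.124) = [[e^(−iθ/2), 0], [0, e^(iθ/2)]] with e^(±iθ/2) = cos(θ/2) ± i·sin(θ/2); θ = 0.124, cos(θ/2) ≈ 0.998079, sin(θ/2) ≈ 0.0619603.
With a = amp(|0⟩) = 0.9477 and b = amp(|1⟩) = (0.07174 - 0.3111i):
new amp(|0⟩) = (0.998079 - 0.0619603i)·a = (0.9459 - 0.05872i)
new amp(|1⟩) = (0.998079 + 0.0619603i)·b = (0.09088 - 0.3061i)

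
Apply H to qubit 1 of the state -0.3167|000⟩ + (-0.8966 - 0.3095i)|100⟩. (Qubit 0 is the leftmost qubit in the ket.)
-0.2239|000⟩ - 0.2239|010⟩ + (-0.634 - 0.2188i)|100⟩ + (-0.634 - 0.2188i)|110⟩

H on qubit 1 mixes each pair of kets that differ only in qubit 1: amplitudes (a, b) of (|…0…⟩, |…1…⟩) become ((a + b)/√2, (a − b)/√2). Kets absent from the input have amplitude 0.
(|000⟩, |010⟩): (a, b) = (-0.3167, 0) → (-0.2239, -0.2239)
(|100⟩, |110⟩): (a, b) = ((-0.8966 - 0.3095i), 0) → ((-0.634 - 0.2188i), (-0.634 - 0.2188i))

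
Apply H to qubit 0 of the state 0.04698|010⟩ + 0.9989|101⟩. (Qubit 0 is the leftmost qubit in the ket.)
0.7063|001⟩ + 0.03322|010⟩ - 0.7063|101⟩ + 0.03322|110⟩

H on qubit 0 mixes each pair of kets that differ only in qubit 0: amplitudes (a, b) of (|…0…⟩, |…1…⟩) become ((a + b)/√2, (a − b)/√2). Kets absent from the input have amplitude 0.
(|001⟩, |101⟩): (a, b) = (0, 0.9989) → (0.7063, -0.7063)
(|010⟩, |110⟩): (a, b) = (0.04698, 0) → (0.03322, 0.03322)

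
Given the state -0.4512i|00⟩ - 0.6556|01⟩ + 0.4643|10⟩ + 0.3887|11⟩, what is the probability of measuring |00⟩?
0.2036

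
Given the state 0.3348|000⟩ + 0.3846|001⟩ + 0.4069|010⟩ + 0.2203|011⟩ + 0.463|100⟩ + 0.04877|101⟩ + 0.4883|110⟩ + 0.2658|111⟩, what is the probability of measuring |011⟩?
0.04853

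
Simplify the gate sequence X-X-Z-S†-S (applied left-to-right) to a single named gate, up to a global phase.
Z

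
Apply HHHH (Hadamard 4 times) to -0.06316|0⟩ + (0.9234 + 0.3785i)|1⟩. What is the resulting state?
-0.06316|0⟩ + (0.9234 + 0.3785i)|1⟩

H² = I, so an even number of Hadamards cancels: H^4 = I and the state is unchanged.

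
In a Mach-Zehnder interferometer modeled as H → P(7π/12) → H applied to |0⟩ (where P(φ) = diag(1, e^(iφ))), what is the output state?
(0.3706 + 0.483i)|0⟩ + (0.6294 - 0.483i)|1⟩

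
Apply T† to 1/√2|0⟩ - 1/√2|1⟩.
1/√2|0⟩ + (-1/2 + (1/2)i)|1⟩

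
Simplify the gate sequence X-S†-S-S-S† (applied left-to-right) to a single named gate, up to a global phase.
X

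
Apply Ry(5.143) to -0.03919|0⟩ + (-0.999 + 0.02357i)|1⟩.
(0.5722 - 0.01272i)|0⟩ + (0.8199 - 0.01984i)|1⟩

Ry(5.143) = [[cos(θ/2), −sin(θ/2)], [sin(θ/2), cos(θ/2)]]; θ = 5.143, cos(θ/2) ≈ -0.841851, sin(θ/2) ≈ 0.53971.
With a = amp(|0⟩) = -0.03919 and b = amp(|1⟩) = (-0.999 + 0.02357i):
new amp(|0⟩) = (-0.841851)·a + (-0.53971)·b = (0.5722 - 0.01272i)
new amp(|1⟩) = (0.53971)·a + (-0.841851)·b = (0.8199 - 0.01984i)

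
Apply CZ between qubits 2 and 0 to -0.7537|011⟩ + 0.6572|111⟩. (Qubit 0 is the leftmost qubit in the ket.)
-0.7537|011⟩ - 0.6572|111⟩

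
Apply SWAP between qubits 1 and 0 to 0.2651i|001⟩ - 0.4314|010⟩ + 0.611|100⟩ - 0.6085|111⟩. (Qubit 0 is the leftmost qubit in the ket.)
0.2651i|001⟩ + 0.611|010⟩ - 0.4314|100⟩ - 0.6085|111⟩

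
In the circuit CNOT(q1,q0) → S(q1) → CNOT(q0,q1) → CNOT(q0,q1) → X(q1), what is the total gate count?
5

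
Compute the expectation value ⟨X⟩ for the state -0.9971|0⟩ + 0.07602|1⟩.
-0.1516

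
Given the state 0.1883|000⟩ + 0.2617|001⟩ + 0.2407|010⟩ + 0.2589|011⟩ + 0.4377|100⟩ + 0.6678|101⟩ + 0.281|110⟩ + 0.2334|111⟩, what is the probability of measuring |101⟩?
0.446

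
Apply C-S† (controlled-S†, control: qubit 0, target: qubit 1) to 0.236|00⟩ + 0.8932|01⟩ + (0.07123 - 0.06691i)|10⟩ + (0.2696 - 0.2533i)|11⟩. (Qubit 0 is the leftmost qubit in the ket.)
0.236|00⟩ + 0.8932|01⟩ + (0.07123 - 0.06691i)|10⟩ + (-0.2533 - 0.2696i)|11⟩

C-S† leaves the control-|0⟩ kets |00⟩, |01⟩ unchanged and applies S† to qubit 1 on the control-|1⟩ pair (|10⟩, |11⟩).
S† = [[1, 0], [0, -i]].
With a = amp(|10⟩) = (0.07123 - 0.06691i) and b = amp(|11⟩) = (0.2696 - 0.2533i):
new amp(|10⟩) = (1)·a = (0.07123 - 0.06691i)
new amp(|11⟩) = (-i)·b = (-0.2533 - 0.2696i)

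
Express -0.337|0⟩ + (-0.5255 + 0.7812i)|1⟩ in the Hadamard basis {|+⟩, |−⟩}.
(-0.6099 + 0.5524i)|+⟩ + (0.1333 - 0.5524i)|−⟩

With |ψ⟩ = α|0⟩ + β|1⟩, the Hadamard-basis coefficients are ⟨+|ψ⟩ = (α + β)/√2 and ⟨−|ψ⟩ = (α − β)/√2.
Here α = -0.337, β = (-0.5255 + 0.7812i): (α + β)/√2 = (-0.6099 + 0.5524i), (α − β)/√2 = (0.1333 - 0.5524i).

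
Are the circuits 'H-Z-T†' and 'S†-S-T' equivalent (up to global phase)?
No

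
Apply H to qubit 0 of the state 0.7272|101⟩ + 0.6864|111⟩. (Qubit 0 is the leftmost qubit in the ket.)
0.5142|001⟩ + 0.4854|011⟩ - 0.5142|101⟩ - 0.4854|111⟩

H on qubit 0 mixes each pair of kets that differ only in qubit 0: amplitudes (a, b) of (|…0…⟩, |…1…⟩) become ((a + b)/√2, (a − b)/√2). Kets absent from the input have amplitude 0.
(|001⟩, |101⟩): (a, b) = (0, 0.7272) → (0.5142, -0.5142)
(|011⟩, |111⟩): (a, b) = (0, 0.6864) → (0.4854, -0.4854)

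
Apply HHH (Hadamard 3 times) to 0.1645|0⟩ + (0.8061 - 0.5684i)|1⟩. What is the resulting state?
(0.6863 - 0.4019i)|0⟩ + (-0.4537 + 0.4019i)|1⟩

H² = I, so H^3 = H: a single Hadamard. With (a, b) = (0.1645, (0.8061 - 0.5684i)), H gives ((a + b)/√2, (a − b)/√2) = ((0.6863 - 0.4019i), (-0.4537 + 0.4019i)).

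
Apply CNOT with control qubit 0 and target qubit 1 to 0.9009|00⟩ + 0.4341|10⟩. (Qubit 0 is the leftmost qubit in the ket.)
0.9009|00⟩ + 0.4341|11⟩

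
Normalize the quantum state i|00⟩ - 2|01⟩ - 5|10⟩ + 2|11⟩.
0.1715i|00⟩ - 0.343|01⟩ - 0.8575|10⟩ + 0.343|11⟩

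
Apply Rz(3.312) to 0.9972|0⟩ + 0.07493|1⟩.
(-0.08486 - 0.9936i)|0⟩ + (-0.006377 + 0.07466i)|1⟩

Rz(3.312) = [[e^(−iθ/2), 0], [0, e^(iθ/2)]] with e^(±iθ/2) = cos(θ/2) ± i·sin(θ/2); θ = 3.312, cos(θ/2) ≈ -0.0851006, sin(θ/2) ≈ 0.996372.
With a = amp(|0⟩) = 0.9972 and b = amp(|1⟩) = 0.07493:
new amp(|0⟩) = (-0.0851006 - 0.996372i)·a = (-0.08486 - 0.9936i)
new amp(|1⟩) = (-0.0851006 + 0.996372i)·b = (-0.006377 + 0.07466i)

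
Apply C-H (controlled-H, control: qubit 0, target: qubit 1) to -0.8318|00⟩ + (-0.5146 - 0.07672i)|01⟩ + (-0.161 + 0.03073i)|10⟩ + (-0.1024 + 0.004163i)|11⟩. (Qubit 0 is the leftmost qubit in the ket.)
-0.8318|00⟩ + (-0.5146 - 0.07672i)|01⟩ + (-0.1863 + 0.02467i)|10⟩ + (-0.04144 + 0.01879i)|11⟩

C-H leaves the control-|0⟩ kets |00⟩, |01⟩ unchanged and applies H to qubit 1 on the control-|1⟩ pair (|10⟩, |11⟩).
H = [[1/√2, 1/√2], [1/√2, -1/√2]].
With a = amp(|10⟩) = (-0.161 + 0.03073i) and b = amp(|11⟩) = (-0.1024 + 0.004163i):
new amp(|10⟩) = (1/√2)·a + (1/√2)·b = (-0.1863 + 0.02467i)
new amp(|11⟩) = (1/√2)·a + (-1/√2)·b = (-0.04144 + 0.01879i)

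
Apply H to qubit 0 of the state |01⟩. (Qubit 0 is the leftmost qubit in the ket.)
1/√2|01⟩ + 1/√2|11⟩

H on qubit 0 mixes each pair of kets that differ only in qubit 0: amplitudes (a, b) of (|…0…⟩, |…1…⟩) become ((a + b)/√2, (a − b)/√2). Kets absent from the input have amplitude 0.
(|01⟩, |11⟩): (a, b) = (1, 0) → (1/√2, 1/√2)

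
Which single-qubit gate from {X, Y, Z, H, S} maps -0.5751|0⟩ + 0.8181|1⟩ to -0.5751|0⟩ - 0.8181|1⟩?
Z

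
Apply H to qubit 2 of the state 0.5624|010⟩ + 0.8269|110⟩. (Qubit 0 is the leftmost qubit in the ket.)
0.3977|010⟩ + 0.3977|011⟩ + 0.5847|110⟩ + 0.5847|111⟩

H on qubit 2 mixes each pair of kets that differ only in qubit 2: amplitudes (a, b) of (|…0…⟩, |…1…⟩) become ((a + b)/√2, (a − b)/√2). Kets absent from the input have amplitude 0.
(|010⟩, |011⟩): (a, b) = (0.5624, 0) → (0.3977, 0.3977)
(|110⟩, |111⟩): (a, b) = (0.8269, 0) → (0.5847, 0.5847)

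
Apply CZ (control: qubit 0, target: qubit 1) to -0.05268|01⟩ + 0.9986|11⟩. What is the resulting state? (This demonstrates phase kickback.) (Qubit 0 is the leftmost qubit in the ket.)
-0.05268|01⟩ - 0.9986|11⟩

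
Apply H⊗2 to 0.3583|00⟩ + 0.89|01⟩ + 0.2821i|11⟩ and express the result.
(0.6242 + 0.1411i)|00⟩ + (-0.2659 - 0.1411i)|01⟩ + (0.6242 - 0.1411i)|10⟩ + (-0.2659 + 0.1411i)|11⟩

H⊗2 gives amp(|y⟩) = (1/2) Σ_x (−1)^(x·y) amp(|x⟩), where x·y is the number of positions in which both x and y have a 1.
|00⟩: (0.3583 + 0.89 + 0.2821i)/2 = (0.6242 + 0.1411i)
|01⟩: (0.3583 - 0.89 - 0.2821i)/2 = (-0.2659 - 0.1411i)
|10⟩: (0.3583 + 0.89 - 0.2821i)/2 = (0.6242 - 0.1411i)
|11⟩: (0.3583 - 0.89 + 0.2821i)/2 = (-0.2659 + 0.1411i)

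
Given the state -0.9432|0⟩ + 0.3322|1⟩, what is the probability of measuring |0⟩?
0.8896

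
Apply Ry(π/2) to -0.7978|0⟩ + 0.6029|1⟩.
-0.9904|0⟩ - 0.1378|1⟩

Ry(π/2) = [[cos(θ/2), −sin(θ/2)], [sin(θ/2), cos(θ/2)]]; θ = π/2, cos(θ/2) ≈ 0.707107, sin(θ/2) ≈ 0.707107.
With a = amp(|0⟩) = -0.7978 and b = amp(|1⟩) = 0.6029:
new amp(|0⟩) = (0.707107)·a + (-0.707107)·b = -0.9904
new amp(|1⟩) = (0.707107)·a + (0.707107)·b = -0.1378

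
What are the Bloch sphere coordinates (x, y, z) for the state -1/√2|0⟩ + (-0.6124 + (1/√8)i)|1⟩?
(0.8661, -1/2, -0.00003376)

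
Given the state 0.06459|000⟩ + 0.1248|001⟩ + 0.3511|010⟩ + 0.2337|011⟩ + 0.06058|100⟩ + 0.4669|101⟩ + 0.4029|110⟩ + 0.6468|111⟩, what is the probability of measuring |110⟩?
0.1623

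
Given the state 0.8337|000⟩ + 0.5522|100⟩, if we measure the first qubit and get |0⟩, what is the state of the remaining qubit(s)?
|00⟩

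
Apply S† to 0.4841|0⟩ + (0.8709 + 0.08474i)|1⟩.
0.4841|0⟩ + (0.08474 - 0.8709i)|1⟩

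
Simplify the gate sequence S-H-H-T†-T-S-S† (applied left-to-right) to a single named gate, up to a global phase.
S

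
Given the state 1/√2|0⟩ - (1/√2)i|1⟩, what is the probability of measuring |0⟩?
1/2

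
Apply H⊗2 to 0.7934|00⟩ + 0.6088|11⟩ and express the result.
0.7011|00⟩ + 0.0923|01⟩ + 0.0923|10⟩ + 0.7011|11⟩

H⊗2 gives amp(|y⟩) = (1/2) Σ_x (−1)^(x·y) amp(|x⟩), where x·y is the number of positions in which both x and y have a 1.
|00⟩: (0.7934 + 0.6088)/2 = 0.7011
|01⟩: (0.7934 - 0.6088)/2 = 0.0923
|10⟩: (0.7934 - 0.6088)/2 = 0.0923
|11⟩: (0.7934 + 0.6088)/2 = 0.7011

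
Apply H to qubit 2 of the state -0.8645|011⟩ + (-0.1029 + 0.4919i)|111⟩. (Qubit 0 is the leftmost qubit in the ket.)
-0.6113|010⟩ + 0.6113|011⟩ + (-0.07276 + 0.3478i)|110⟩ + (0.07276 - 0.3478i)|111⟩

H on qubit 2 mixes each pair of kets that differ only in qubit 2: amplitudes (a, b) of (|…0…⟩, |…1…⟩) become ((a + b)/√2, (a − b)/√2). Kets absent from the input have amplitude 0.
(|010⟩, |011⟩): (a, b) = (0, -0.8645) → (-0.6113, 0.6113)
(|110⟩, |111⟩): (a, b) = (0, (-0.1029 + 0.4919i)) → ((-0.07276 + 0.3478i), (0.07276 - 0.3478i))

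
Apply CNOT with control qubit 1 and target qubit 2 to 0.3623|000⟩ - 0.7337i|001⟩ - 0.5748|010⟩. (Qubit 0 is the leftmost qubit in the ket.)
0.3623|000⟩ - 0.7337i|001⟩ - 0.5748|011⟩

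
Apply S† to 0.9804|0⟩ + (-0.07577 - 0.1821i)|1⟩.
0.9804|0⟩ + (-0.1821 + 0.07577i)|1⟩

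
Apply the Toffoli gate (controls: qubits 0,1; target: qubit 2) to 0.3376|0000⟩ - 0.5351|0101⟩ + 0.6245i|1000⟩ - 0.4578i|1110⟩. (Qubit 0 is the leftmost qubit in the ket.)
0.3376|0000⟩ - 0.5351|0101⟩ + 0.6245i|1000⟩ - 0.4578i|1100⟩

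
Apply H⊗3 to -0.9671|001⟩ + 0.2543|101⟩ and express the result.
-0.252|000⟩ + 0.252|001⟩ - 0.252|010⟩ + 0.252|011⟩ - 0.4318|100⟩ + 0.4318|101⟩ - 0.4318|110⟩ + 0.4318|111⟩

H⊗3 gives amp(|y⟩) = (1/2√2) Σ_x (−1)^(x·y) amp(|x⟩), where x·y is the number of positions in which both x and y have a 1.
|000⟩: (-0.9671 + 0.2543)/(2√2) = -0.252
|001⟩: (0.9671 - 0.2543)/(2√2) = 0.252
|010⟩: (-0.9671 + 0.2543)/(2√2) = -0.252
|011⟩: (0.9671 - 0.2543)/(2√2) = 0.252
|100⟩: (-0.9671 - 0.2543)/(2√2) = -0.4318
|101⟩: (0.9671 + 0.2543)/(2√2) = 0.4318
|110⟩: (-0.9671 - 0.2543)/(2√2) = -0.4318
|111⟩: (0.9671 + 0.2543)/(2√2) = 0.4318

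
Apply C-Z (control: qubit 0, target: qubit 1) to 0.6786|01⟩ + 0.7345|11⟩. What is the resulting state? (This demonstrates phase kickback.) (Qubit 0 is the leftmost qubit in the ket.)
0.6786|01⟩ - 0.7345|11⟩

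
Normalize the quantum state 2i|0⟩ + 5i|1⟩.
0.3714i|0⟩ + 0.9285i|1⟩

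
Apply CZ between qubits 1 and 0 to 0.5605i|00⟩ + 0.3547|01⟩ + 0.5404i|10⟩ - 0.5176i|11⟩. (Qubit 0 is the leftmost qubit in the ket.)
0.5605i|00⟩ + 0.3547|01⟩ + 0.5404i|10⟩ + 0.5176i|11⟩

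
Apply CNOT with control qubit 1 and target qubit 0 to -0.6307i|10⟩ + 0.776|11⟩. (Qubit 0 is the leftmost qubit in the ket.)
0.776|01⟩ - 0.6307i|10⟩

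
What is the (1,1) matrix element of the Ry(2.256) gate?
0.4285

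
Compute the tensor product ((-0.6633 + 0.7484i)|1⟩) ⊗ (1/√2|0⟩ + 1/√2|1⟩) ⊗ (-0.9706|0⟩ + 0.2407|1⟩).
(0.4552 - 0.5136i)|100⟩ + (-0.1129 + 0.1274i)|101⟩ + (0.4552 - 0.5136i)|110⟩ + (-0.1129 + 0.1274i)|111⟩

amp(|b₁b₂…⟩) = product of the factor amplitudes for bits b₁, b₂, …; only kets whose every factor amplitude is nonzero survive.
|100⟩: (-0.6633 + 0.7484i)(1/√2)(-0.9706) = (0.4552 - 0.5136i)
|101⟩: (-0.6633 + 0.7484i)(1/√2)(0.2407) = (-0.1129 + 0.1274i)
|110⟩: (-0.6633 + 0.7484i)(1/√2)(-0.9706) = (0.4552 - 0.5136i)
|111⟩: (-0.6633 + 0.7484i)(1/√2)(0.2407) = (-0.1129 + 0.1274i)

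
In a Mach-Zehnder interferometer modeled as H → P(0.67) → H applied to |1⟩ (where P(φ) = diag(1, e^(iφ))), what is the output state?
(0.1081 - 0.3105i)|0⟩ + (0.8919 + 0.3105i)|1⟩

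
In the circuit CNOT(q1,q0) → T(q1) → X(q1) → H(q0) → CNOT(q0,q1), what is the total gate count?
5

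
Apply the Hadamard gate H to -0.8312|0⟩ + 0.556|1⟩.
-0.1946|0⟩ - 0.9809|1⟩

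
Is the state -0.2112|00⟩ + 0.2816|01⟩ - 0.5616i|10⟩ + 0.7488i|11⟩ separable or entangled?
Separable

Writing the state as a|00⟩ + b|01⟩ + c|10⟩ + d|11⟩, it is a product state iff ad − bc = 0.
Here (a, b, c, d) = (-0.2112, 0.2816, -0.5616i, 0.7488i): ad − bc = (-0.2112)(0.7488i) − (0.2816)(-0.5616i) = 0, so the state is separable.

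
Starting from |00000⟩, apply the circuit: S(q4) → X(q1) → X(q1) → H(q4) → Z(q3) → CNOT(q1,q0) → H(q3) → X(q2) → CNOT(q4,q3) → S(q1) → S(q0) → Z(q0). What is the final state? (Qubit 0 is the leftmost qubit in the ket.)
1/2|00100⟩ + 1/2|00101⟩ + 1/2|00110⟩ + 1/2|00111⟩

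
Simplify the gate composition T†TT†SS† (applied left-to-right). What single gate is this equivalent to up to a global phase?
T†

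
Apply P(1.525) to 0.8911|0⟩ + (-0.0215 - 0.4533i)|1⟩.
0.8911|0⟩ + (0.4518 - 0.04223i)|1⟩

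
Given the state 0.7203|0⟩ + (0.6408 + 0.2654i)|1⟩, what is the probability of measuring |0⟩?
0.5188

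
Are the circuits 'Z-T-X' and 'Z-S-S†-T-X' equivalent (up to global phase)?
Yes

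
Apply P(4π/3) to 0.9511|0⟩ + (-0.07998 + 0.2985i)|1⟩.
0.9511|0⟩ + (0.2985 - 0.07999i)|1⟩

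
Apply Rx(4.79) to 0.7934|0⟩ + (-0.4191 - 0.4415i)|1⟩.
(-0.8822 + 0.2846i)|0⟩ + (0.3076 - 0.2148i)|1⟩

Rx(4.79) = [[cos(θ/2), −i·sin(θ/2)], [−i·sin(θ/2), cos(θ/2)]]; θ = 4.79, cos(θ/2) ≈ -0.734007, sin(θ/2) ≈ 0.679142.
With a = amp(|0⟩) = 0.7934 and b = amp(|1⟩) = (-0.4191 - 0.4415i):
new amp(|0⟩) = (-0.734007)·a + (-0.679142i)·b = (-0.8822 + 0.2846i)
new amp(|1⟩) = (-0.679142i)·a + (-0.734007)·b = (0.3076 - 0.2148i)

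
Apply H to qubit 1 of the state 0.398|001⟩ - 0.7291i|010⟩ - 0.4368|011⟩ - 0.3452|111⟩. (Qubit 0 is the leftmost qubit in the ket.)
-0.5156i|000⟩ - 0.02744|001⟩ + 0.5156i|010⟩ + 0.5903|011⟩ - 0.2441|101⟩ + 0.2441|111⟩

H on qubit 1 mixes each pair of kets that differ only in qubit 1: amplitudes (a, b) of (|…0…⟩, |…1…⟩) become ((a + b)/√2, (a − b)/√2). Kets absent from the input have amplitude 0.
(|000⟩, |010⟩): (a, b) = (0, -0.7291i) → (-0.5156i, 0.5156i)
(|001⟩, |011⟩): (a, b) = (0.398, -0.4368) → (-0.02744, 0.5903)
(|101⟩, |111⟩): (a, b) = (0, -0.3452) → (-0.2441, 0.2441)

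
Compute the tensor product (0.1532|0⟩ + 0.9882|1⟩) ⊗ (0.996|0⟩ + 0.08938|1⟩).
0.1526|00⟩ + 0.01369|01⟩ + 0.9842|10⟩ + 0.08833|11⟩

amp(|b₁b₂…⟩) = product of the factor amplitudes for bits b₁, b₂, …; only kets whose every factor amplitude is nonzero survive.
|00⟩: (0.1532)(0.996) = 0.1526
|01⟩: (0.1532)(0.08938) = 0.01369
|10⟩: (0.9882)(0.996) = 0.9842
|11⟩: (0.9882)(0.08938) = 0.08833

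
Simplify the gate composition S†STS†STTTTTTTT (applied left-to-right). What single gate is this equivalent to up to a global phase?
T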